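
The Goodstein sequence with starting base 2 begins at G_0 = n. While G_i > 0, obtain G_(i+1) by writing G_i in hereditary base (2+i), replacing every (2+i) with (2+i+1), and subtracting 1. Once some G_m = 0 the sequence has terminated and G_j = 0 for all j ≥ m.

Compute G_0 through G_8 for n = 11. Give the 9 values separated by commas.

11, 84, 1027, 15627, 279937, 5764801, 134217727, 2749609302, 70077777775

G_0 = 11. HB_2(11) = 2^(2 + 1) + 2 + 1. Bump = 85. G_1 = 84.
G_1 = 84. HB_3(84) = 3^(3 + 1) + 3. Bump = 1028. G_2 = 1027.
G_2 = 1027. HB_4(1027) = 4^(4 + 1) + 3. Bump = 15628. G_3 = 15627.
G_3 = 15627. HB_5(15627) = 5^(5 + 1) + 2. Bump = 279938. G_4 = 279937.
G_4 = 279937. HB_6(279937) = 6^(6 + 1) + 1. Bump = 5764802. G_5 = 5764801.
G_5 = 5764801. HB_7(5764801) = 7^(7 + 1). Bump = 134217728. G_6 = 134217727.
G_6 = 134217727. HB_8(134217727) = 7·8^8 + 7·8^7 + 7·8^6 + 7·8^5 + 7·8^4 + 7·8^3 + 7·8^2 + 7·8 + 7. Bump = 2749609303. G_7 = 2749609302.
G_7 = 2749609302. HB_9(2749609302) = 7·9^9 + 7·9^7 + 7·9^6 + 7·9^5 + 7·9^4 + 7·9^3 + 7·9^2 + 7·9 + 6. Bump = 70077777776. G_8 = 70077777775.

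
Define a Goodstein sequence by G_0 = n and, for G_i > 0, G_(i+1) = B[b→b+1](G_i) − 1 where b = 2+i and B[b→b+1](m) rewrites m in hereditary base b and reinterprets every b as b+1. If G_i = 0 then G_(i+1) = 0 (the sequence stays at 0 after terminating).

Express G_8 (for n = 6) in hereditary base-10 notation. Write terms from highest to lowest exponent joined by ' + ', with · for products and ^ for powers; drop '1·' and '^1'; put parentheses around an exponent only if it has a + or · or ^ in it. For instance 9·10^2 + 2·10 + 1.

5·10^5 + 5·10^4 + 5·10^3 + 5·10^2 + 5·10 + 1

G_0=6  [base 2] 2^2 + 2  →[2↦3]→  3^3 + 3 = 30  −1 ⇒ G_1=29
G_1=29  [base 3] 3^3 + 2  →[3↦4]→  4^4 + 2 = 258  −1 ⇒ G_2=257
G_2=257  [base 4] 4^4 + 1  →[4↦5]→  5^5 + 1 = 3126  −1 ⇒ G_3=3125
G_3=3125  [base 5] 5^5  →[5↦6]→  6^6 = 46656  −1 ⇒ G_4=46655
G_4=46655  [base 6] 5·6^5 + 5·6^4 + 5·6^3 + 5·6^2 + 5·6 + 5  →[6↦7]→  5·7^5 + 5·7^4 + 5·7^3 + 5·7^2 + 5·7 + 5 = 98040  −1 ⇒ G_5=98039
G_5=98039  [base 7] 5·7^5 + 5·7^4 + 5·7^3 + 5·7^2 + 5·7 + 4  →[7↦8]→  5·8^5 + 5·8^4 + 5·8^3 + 5·8^2 + 5·8 + 4 = 187244  −1 ⇒ G_6=187243
G_6=187243  [base 8] 5·8^5 + 5·8^4 + 5·8^3 + 5·8^2 + 5·8 + 3  →[8↦9]→  5·9^5 + 5·9^4 + 5·9^3 + 5·9^2 + 5·9 + 3 = 332148  −1 ⇒ G_7=332147
G_7=332147  [base 9] 5·9^5 + 5·9^4 + 5·9^3 + 5·9^2 + 5·9 + 2  →[9↦10]→  5·10^5 + 5·10^4 + 5·10^3 + 5·10^2 + 5·10 + 2 = 555552  −1 ⇒ G_8=555551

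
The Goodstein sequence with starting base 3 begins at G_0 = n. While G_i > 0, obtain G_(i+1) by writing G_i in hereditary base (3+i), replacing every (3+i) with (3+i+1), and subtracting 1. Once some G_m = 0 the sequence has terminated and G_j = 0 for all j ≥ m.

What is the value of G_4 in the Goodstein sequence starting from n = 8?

11

step 0: 8 = 2·3 + 2; sub 4 for 3: 2·4 + 2; = 10; G_1 = 10−1 = 9
step 1: 9 = 2·4 + 1; sub 5 for 4: 2·5 + 1; = 11; G_2 = 11−1 = 10
step 2: 10 = 2·5; sub 6 for 5: 2·6; = 12; G_3 = 12−1 = 11
step 3: 11 = 6 + 5; sub 7 for 6: 7 + 5; = 12; G_4 = 12−1 = 11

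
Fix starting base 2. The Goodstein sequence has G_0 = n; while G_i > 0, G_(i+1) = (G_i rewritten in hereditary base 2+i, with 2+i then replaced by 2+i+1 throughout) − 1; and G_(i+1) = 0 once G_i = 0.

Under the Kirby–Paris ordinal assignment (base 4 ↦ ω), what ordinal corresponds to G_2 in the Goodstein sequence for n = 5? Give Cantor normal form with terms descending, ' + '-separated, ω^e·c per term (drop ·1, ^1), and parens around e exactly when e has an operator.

i=0: 5 = 2^2 + 1 (b=2); 2→3: 3^3 + 1 = 28; 28−1 = 27
i=1: 27 = 3^3 (b=3); 3→4: 4^4 = 256; 256−1 = 255
i=2: 255 = 3·4^3 + 3·4^2 + 3·4 + 3 (b=4); 4→5: 3·5^3 + 3·5^2 + 3·5 + 3 = 468; 468−1 = 467

ω^3·3 + ω^2·3 + ω·3 + 3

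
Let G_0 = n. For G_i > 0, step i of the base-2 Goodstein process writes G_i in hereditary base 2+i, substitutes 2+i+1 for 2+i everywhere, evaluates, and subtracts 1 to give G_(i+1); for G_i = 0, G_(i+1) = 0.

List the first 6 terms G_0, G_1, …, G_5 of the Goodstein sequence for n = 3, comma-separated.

G_0=3  [base 2] 2 + 1  →[2↦3]→  3 + 1 = 4  −1 ⇒ G_1=3
G_1=3  [base 3] 3  →[3↦4]→  4 = 4  −1 ⇒ G_2=3
G_2=3  [base 4] 3  →[4↦5]→  3 = 3  −1 ⇒ G_3=2
G_3=2  [base 5] 2  →[5↦6]→  2 = 2  −1 ⇒ G_4=1
G_4=1  [base 6] 1  →[6↦7]→  1 = 1  −1 ⇒ G_5=0

3, 3, 3, 2, 1, 0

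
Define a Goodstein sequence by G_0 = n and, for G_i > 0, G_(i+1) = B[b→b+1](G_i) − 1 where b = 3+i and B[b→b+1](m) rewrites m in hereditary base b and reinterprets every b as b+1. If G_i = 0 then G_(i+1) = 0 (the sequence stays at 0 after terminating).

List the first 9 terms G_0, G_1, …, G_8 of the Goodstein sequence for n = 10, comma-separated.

10, 16, 24, 27, 30, 33, 36, 39, 41

G_0=10  [base 3] 3^2 + 1  →[3↦4]→  4^2 + 1 = 17  −1 ⇒ G_1=16
G_1=16  [base 4] 4^2  →[4↦5]→  5^2 = 25  −1 ⇒ G_2=24
G_2=24  [base 5] 4·5 + 4  →[5↦6]→  4·6 + 4 = 28  −1 ⇒ G_3=27
G_3=27  [base 6] 4·6 + 3  →[6↦7]→  4·7 + 3 = 31  −1 ⇒ G_4=30
G_4=30  [base 7] 4·7 + 2  →[7↦8]→  4·8 + 2 = 34  −1 ⇒ G_5=33
G_5=33  [base 8] 4·8 + 1  →[8↦9]→  4·9 + 1 = 37  −1 ⇒ G_6=36
G_6=36  [base 9] 4·9  →[9↦10]→  4·10 = 40  −1 ⇒ G_7=39
G_7=39  [base 10] 3·10 + 9  →[10↦11]→  3·11 + 9 = 42  −1 ⇒ G_8=41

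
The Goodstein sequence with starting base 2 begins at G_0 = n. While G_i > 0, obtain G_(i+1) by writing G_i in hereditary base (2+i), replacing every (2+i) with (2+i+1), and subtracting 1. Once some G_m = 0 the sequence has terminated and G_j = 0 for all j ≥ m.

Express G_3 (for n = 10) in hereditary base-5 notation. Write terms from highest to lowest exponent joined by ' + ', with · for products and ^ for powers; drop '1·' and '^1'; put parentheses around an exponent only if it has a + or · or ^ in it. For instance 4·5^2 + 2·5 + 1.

5^(5 + 1)

G_0=10  [base 2] 2^(2 + 1) + 2  →[2↦3]→  3^(3 + 1) + 3 = 84  −1 ⇒ G_1=83
G_1=83  [base 3] 3^(3 + 1) + 2  →[3↦4]→  4^(4 + 1) + 2 = 1026  −1 ⇒ G_2=1025
G_2=1025  [base 4] 4^(4 + 1) + 1  →[4↦5]→  5^(5 + 1) + 1 = 15626  −1 ⇒ G_3=15625
G_3=15625  [base 5] 5^(5 + 1)  →[5↦6]→  6^(6 + 1) = 279936  −1 ⇒ G_4=279935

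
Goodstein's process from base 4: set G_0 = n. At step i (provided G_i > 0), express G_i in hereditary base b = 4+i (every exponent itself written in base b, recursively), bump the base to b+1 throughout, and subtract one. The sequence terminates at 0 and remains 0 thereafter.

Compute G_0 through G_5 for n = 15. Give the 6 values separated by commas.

[0] 15 ≡ 3·4 + 3 (base 4). Lift 5: 18. −1: 17.
[1] 17 ≡ 3·5 + 2 (base 5). Lift 6: 20. −1: 19.
[2] 19 ≡ 3·6 + 1 (base 6). Lift 7: 22. −1: 21.
[3] 21 ≡ 3·7 (base 7). Lift 8: 24. −1: 23.
[4] 23 ≡ 2·8 + 7 (base 8). Lift 9: 25. −1: 24.

15, 17, 19, 21, 23, 24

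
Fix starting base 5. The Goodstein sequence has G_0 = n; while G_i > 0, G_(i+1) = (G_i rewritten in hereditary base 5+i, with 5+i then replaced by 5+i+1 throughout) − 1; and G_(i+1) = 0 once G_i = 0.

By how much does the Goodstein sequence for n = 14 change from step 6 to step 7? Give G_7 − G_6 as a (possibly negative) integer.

0

step 0: 14 = 2·5 + 4; sub 6 for 5: 2·6 + 4; = 16; G_1 = 16−1 = 15
step 1: 15 = 2·6 + 3; sub 7 for 6: 2·7 + 3; = 17; G_2 = 17−1 = 16
step 2: 16 = 2·7 + 2; sub 8 for 7: 2·8 + 2; = 18; G_3 = 18−1 = 17
step 3: 17 = 2·8 + 1; sub 9 for 8: 2·9 + 1; = 19; G_4 = 19−1 = 18
step 4: 18 = 2·9; sub 10 for 9: 2·10; = 20; G_5 = 20−1 = 19
step 5: 19 = 10 + 9; sub 11 for 10: 11 + 9; = 20; G_6 = 20−1 = 19
step 6: 19 = 11 + 8; sub 12 for 11: 12 + 8; = 20; G_7 = 20−1 = 19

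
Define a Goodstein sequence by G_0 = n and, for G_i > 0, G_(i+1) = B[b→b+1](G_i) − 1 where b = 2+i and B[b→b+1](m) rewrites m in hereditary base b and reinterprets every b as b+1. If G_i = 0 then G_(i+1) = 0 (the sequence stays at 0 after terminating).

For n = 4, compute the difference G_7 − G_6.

G_0 = 4. HB_2(4) = 2^2. Bump = 27. G_1 = 26.
G_1 = 26. HB_3(26) = 2·3^2 + 2·3 + 2. Bump = 42. G_2 = 41.
G_2 = 41. HB_4(41) = 2·4^2 + 2·4 + 1. Bump = 61. G_3 = 60.
G_3 = 60. HB_5(60) = 2·5^2 + 2·5. Bump = 84. G_4 = 83.
G_4 = 83. HB_6(83) = 2·6^2 + 6 + 5. Bump = 110. G_5 = 109.
G_5 = 109. HB_7(109) = 2·7^2 + 7 + 4. Bump = 140. G_6 = 139.
G_6 = 139. HB_8(139) = 2·8^2 + 8 + 3. Bump = 174. G_7 = 173.

34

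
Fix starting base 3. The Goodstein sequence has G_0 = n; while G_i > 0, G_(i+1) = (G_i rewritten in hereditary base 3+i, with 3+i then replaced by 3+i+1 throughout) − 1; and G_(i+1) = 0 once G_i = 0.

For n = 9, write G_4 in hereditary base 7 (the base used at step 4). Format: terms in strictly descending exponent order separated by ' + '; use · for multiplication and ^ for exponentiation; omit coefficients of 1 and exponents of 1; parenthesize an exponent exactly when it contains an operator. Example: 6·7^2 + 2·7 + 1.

G_0 = 9. HB_3(9) = 3^2. Bump = 16. G_1 = 15.
G_1 = 15. HB_4(15) = 3·4 + 3. Bump = 18. G_2 = 17.
G_2 = 17. HB_5(17) = 3·5 + 2. Bump = 20. G_3 = 19.
G_3 = 19. HB_6(19) = 3·6 + 1. Bump = 22. G_4 = 21.
G_4 = 21. HB_7(21) = 3·7. Bump = 24. G_5 = 23.

3·7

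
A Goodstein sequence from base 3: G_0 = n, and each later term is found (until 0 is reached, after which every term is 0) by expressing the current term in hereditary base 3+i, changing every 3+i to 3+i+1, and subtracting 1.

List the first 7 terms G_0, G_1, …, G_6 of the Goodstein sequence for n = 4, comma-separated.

4, 4, 4, 3, 2, 1, 0

(0) 4|_3 = 3 + 1 ↦ 4 + 1|_4 = 5 ⇒ 4
(1) 4|_4 = 4 ↦ 5|_5 = 5 ⇒ 4
(2) 4|_5 = 4 ↦ 4|_6 = 4 ⇒ 3
(3) 3|_6 = 3 ↦ 3|_7 = 3 ⇒ 2
(4) 2|_7 = 2 ↦ 2|_8 = 2 ⇒ 1
(5) 1|_8 = 1 ↦ 1|_9 = 1 ⇒ 0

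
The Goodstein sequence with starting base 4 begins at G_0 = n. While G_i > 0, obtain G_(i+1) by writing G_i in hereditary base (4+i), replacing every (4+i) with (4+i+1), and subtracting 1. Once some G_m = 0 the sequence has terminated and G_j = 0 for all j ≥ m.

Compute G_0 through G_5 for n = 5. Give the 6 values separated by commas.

5, 5, 5, 4, 3, 2

step 0: 5 = 4 + 1; sub 5 for 4: 5 + 1; = 6; G_1 = 6−1 = 5
step 1: 5 = 5; sub 6 for 5: 6; = 6; G_2 = 6−1 = 5
step 2: 5 = 5; sub 7 for 6: 5; = 5; G_3 = 5−1 = 4
step 3: 4 = 4; sub 8 for 7: 4; = 4; G_4 = 4−1 = 3
step 4: 3 = 3; sub 9 for 8: 3; = 3; G_5 = 3−1 = 2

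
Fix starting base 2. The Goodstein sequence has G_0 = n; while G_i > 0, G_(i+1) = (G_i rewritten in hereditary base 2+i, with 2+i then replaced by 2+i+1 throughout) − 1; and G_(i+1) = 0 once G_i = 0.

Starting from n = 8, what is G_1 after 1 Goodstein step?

80

step 0: 8 = 2^(2 + 1); sub 3 for 2: 3^(3 + 1); = 81; G_1 = 81−1 = 80
step 1: 80 = 2·3^3 + 2·3^2 + 2·3 + 2; sub 4 for 3: 2·4^4 + 2·4^2 + 2·4 + 2; = 554; G_2 = 554−1 = 553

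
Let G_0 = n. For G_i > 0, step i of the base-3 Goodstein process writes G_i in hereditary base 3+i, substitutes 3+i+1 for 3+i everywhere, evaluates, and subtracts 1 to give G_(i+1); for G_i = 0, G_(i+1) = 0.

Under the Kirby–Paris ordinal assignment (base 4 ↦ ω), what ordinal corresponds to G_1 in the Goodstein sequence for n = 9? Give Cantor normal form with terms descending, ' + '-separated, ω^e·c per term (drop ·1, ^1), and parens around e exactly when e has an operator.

9 —HB3→ 3^2 —bump→ 4^2 = 16 —(−1)→ 15
15 —HB4→ 3·4 + 3 —bump→ 3·5 + 3 = 18 —(−1)→ 17

ω·3 + 3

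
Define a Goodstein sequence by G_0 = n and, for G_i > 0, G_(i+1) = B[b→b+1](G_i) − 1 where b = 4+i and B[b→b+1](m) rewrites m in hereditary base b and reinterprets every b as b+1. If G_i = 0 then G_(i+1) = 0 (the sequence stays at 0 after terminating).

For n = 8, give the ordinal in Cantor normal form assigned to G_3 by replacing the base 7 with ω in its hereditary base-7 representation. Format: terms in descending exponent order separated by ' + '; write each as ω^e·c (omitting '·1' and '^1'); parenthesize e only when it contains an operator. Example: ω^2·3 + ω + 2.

base 4: 8 = 2·4; at 5: 2·5 = 10; next = 9
base 5: 9 = 5 + 4; at 6: 6 + 4 = 10; next = 9
base 6: 9 = 6 + 3; at 7: 7 + 3 = 10; next = 9

ω + 2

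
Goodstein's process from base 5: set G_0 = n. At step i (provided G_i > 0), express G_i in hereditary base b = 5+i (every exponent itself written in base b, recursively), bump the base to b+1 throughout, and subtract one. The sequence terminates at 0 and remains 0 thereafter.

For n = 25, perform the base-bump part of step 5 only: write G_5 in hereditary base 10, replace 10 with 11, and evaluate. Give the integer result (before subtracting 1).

56

[0] 25 ≡ 5^2 (base 5). Lift 6: 36. −1: 35.
[1] 35 ≡ 5·6 + 5 (base 6). Lift 7: 40. −1: 39.
[2] 39 ≡ 5·7 + 4 (base 7). Lift 8: 44. −1: 43.
[3] 43 ≡ 5·8 + 3 (base 8). Lift 9: 48. −1: 47.
[4] 47 ≡ 5·9 + 2 (base 9). Lift 10: 52. −1: 51.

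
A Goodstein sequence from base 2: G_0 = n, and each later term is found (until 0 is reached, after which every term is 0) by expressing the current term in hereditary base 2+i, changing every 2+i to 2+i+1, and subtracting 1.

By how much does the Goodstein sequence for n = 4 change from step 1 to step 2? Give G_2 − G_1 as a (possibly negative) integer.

15

4 —HB2→ 2^2 —bump→ 3^3 = 27 —(−1)→ 26
26 —HB3→ 2·3^2 + 2·3 + 2 —bump→ 2·4^2 + 2·4 + 2 = 42 —(−1)→ 41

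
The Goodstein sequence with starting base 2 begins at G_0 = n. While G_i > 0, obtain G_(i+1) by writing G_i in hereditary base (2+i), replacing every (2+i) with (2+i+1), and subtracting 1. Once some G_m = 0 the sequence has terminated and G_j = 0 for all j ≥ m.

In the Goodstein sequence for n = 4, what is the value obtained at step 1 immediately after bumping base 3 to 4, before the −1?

42

G_0=4  [base 2] 2^2  →[2↦3]→  3^3 = 27  −1 ⇒ G_1=26
G_1=26  [base 3] 2·3^2 + 2·3 + 2  →[3↦4]→  2·4^2 + 2·4 + 2 = 42  −1 ⇒ G_2=41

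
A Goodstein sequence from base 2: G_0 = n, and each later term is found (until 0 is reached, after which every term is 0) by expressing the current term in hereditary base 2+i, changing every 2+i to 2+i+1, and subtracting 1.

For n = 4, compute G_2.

4 —HB2→ 2^2 —bump→ 3^3 = 27 —(−1)→ 26
26 —HB3→ 2·3^2 + 2·3 + 2 —bump→ 2·4^2 + 2·4 + 2 = 42 —(−1)→ 41
41 —HB4→ 2·4^2 + 2·4 + 1 —bump→ 2·5^2 + 2·5 + 1 = 61 —(−1)→ 60

41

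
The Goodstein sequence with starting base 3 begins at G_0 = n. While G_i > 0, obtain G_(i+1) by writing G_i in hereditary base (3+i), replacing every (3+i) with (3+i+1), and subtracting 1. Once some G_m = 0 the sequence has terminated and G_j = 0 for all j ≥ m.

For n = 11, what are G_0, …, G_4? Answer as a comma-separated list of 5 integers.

step 0: 11 = 3^2 + 2; sub 4 for 3: 4^2 + 2; = 18; G_1 = 18−1 = 17
step 1: 17 = 4^2 + 1; sub 5 for 4: 5^2 + 1; = 26; G_2 = 26−1 = 25
step 2: 25 = 5^2; sub 6 for 5: 6^2; = 36; G_3 = 36−1 = 35
step 3: 35 = 5·6 + 5; sub 7 for 6: 5·7 + 5; = 40; G_4 = 40−1 = 39

11, 17, 25, 35, 39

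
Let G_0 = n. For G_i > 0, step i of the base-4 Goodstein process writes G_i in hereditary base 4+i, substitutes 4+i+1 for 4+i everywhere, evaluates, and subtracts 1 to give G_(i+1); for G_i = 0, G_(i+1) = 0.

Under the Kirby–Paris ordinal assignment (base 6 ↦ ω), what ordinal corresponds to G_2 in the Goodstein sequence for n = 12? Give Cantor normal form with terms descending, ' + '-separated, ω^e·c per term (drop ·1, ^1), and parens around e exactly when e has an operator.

(0) 12|_4 = 3·4 ↦ 3·5|_5 = 15 ⇒ 14
(1) 14|_5 = 2·5 + 4 ↦ 2·6 + 4|_6 = 16 ⇒ 15
(2) 15|_6 = 2·6 + 3 ↦ 2·7 + 3|_7 = 17 ⇒ 16

ω·2 + 3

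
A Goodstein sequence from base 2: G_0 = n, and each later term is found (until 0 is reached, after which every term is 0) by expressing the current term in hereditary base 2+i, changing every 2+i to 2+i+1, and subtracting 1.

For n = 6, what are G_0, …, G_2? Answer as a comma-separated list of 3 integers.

i=0: 6 = 2^2 + 2 (b=2); 2→3: 3^3 + 3 = 30; 30−1 = 29
i=1: 29 = 3^3 + 2 (b=3); 3→4: 4^4 + 2 = 258; 258−1 = 257

6, 29, 257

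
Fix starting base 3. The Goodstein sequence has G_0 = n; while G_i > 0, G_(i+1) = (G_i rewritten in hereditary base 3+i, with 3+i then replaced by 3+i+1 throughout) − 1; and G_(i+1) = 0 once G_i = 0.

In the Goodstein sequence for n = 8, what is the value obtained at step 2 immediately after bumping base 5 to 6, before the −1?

12

(0) 8|_3 = 2·3 + 2 ↦ 2·4 + 2|_4 = 10 ⇒ 9
(1) 9|_4 = 2·4 + 1 ↦ 2·5 + 1|_5 = 11 ⇒ 10
(2) 10|_5 = 2·5 ↦ 2·6|_6 = 12 ⇒ 11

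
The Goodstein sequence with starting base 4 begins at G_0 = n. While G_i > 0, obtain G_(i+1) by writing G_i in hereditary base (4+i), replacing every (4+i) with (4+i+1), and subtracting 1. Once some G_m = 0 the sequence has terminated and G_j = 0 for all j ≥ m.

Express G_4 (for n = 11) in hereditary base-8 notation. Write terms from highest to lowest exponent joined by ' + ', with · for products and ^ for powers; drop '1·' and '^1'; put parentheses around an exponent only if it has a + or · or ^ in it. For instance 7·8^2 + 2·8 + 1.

8 + 7

G_0 = 11. HB_4(11) = 2·4 + 3. Bump = 13. G_1 = 12.
G_1 = 12. HB_5(12) = 2·5 + 2. Bump = 14. G_2 = 13.
G_2 = 13. HB_6(13) = 2·6 + 1. Bump = 15. G_3 = 14.
G_3 = 14. HB_7(14) = 2·7. Bump = 16. G_4 = 15.
G_4 = 15. HB_8(15) = 8 + 7. Bump = 16. G_5 = 15.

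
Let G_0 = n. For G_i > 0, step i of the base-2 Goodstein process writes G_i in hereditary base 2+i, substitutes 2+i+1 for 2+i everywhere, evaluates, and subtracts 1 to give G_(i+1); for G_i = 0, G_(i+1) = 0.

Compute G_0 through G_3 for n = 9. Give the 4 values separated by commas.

i=0: 9 = 2^(2 + 1) + 1 (b=2); 2→3: 3^(3 + 1) + 1 = 82; 82−1 = 81
i=1: 81 = 3^(3 + 1) (b=3); 3→4: 4^(4 + 1) = 1024; 1024−1 = 1023
i=2: 1023 = 3·4^4 + 3·4^3 + 3·4^2 + 3·4 + 3 (b=4); 4→5: 3·5^5 + 3·5^3 + 3·5^2 + 3·5 + 3 = 9843; 9843−1 = 9842

9, 81, 1023, 9842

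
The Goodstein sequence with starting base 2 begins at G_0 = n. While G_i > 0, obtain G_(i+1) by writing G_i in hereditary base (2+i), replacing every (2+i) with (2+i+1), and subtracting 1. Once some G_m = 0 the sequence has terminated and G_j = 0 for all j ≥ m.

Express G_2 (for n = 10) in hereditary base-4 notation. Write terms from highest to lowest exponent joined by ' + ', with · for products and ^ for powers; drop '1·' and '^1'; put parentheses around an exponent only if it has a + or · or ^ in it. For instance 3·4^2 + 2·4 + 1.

G_0 = 10. HB_2(10) = 2^(2 + 1) + 2. Bump = 84. G_1 = 83.
G_1 = 83. HB_3(83) = 3^(3 + 1) + 2. Bump = 1026. G_2 = 1025.

4^(4 + 1) + 1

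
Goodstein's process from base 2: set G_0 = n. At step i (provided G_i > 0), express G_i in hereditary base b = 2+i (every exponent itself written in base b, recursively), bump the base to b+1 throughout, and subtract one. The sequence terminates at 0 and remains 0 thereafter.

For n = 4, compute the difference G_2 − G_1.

[0] 4 ≡ 2^2 (base 2). Lift 3: 27. −1: 26.
[1] 26 ≡ 2·3^2 + 2·3 + 2 (base 3). Lift 4: 42. −1: 41.

15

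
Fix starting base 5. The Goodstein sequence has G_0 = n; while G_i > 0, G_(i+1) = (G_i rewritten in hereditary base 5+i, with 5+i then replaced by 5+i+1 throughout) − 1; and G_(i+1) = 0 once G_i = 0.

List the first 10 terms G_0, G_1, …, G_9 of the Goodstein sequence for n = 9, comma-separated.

step 0: 9 = 5 + 4; sub 6 for 5: 6 + 4; = 10; G_1 = 10−1 = 9
step 1: 9 = 6 + 3; sub 7 for 6: 7 + 3; = 10; G_2 = 10−1 = 9
step 2: 9 = 7 + 2; sub 8 for 7: 8 + 2; = 10; G_3 = 10−1 = 9
step 3: 9 = 8 + 1; sub 9 for 8: 9 + 1; = 10; G_4 = 10−1 = 9
step 4: 9 = 9; sub 10 for 9: 10; = 10; G_5 = 10−1 = 9
step 5: 9 = 9; sub 11 for 10: 9; = 9; G_6 = 9−1 = 8
step 6: 8 = 8; sub 12 for 11: 8; = 8; G_7 = 8−1 = 7
step 7: 7 = 7; sub 13 for 12: 7; = 7; G_8 = 7−1 = 6
step 8: 6 = 6; sub 14 for 13: 6; = 6; G_9 = 6−1 = 5

9, 9, 9, 9, 9, 9, 8, 7, 6, 5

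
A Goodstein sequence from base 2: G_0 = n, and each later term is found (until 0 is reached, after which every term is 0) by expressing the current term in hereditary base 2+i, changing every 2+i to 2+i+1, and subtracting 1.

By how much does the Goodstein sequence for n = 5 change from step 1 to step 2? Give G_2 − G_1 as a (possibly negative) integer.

228

G_0 = 5. HB_2(5) = 2^2 + 1. Bump = 28. G_1 = 27.
G_1 = 27. HB_3(27) = 3^3. Bump = 256. G_2 = 255.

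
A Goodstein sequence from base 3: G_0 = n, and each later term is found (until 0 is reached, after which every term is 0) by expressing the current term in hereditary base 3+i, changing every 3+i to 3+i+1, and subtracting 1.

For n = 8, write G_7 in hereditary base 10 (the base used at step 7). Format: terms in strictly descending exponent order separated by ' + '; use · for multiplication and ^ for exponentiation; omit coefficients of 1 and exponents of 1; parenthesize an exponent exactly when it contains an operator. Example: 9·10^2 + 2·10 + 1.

10 + 1

G_0 = 8. HB_3(8) = 2·3 + 2. Bump = 10. G_1 = 9.
G_1 = 9. HB_4(9) = 2·4 + 1. Bump = 11. G_2 = 10.
G_2 = 10. HB_5(10) = 2·5. Bump = 12. G_3 = 11.
G_3 = 11. HB_6(11) = 6 + 5. Bump = 12. G_4 = 11.
G_4 = 11. HB_7(11) = 7 + 4. Bump = 12. G_5 = 11.
G_5 = 11. HB_8(11) = 8 + 3. Bump = 12. G_6 = 11.
G_6 = 11. HB_9(11) = 9 + 2. Bump = 12. G_7 = 11.
G_7 = 11. HB_10(11) = 10 + 1. Bump = 12. G_8 = 11.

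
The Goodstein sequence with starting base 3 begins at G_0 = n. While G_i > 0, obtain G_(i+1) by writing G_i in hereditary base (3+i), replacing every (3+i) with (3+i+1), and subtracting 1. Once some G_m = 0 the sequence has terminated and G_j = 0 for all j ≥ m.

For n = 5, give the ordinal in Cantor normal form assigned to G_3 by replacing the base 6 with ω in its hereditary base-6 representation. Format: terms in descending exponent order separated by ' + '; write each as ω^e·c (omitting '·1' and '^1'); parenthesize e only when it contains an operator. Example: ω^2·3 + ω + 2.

5

step 0: 5 = 3 + 2; sub 4 for 3: 4 + 2; = 6; G_1 = 6−1 = 5
step 1: 5 = 4 + 1; sub 5 for 4: 5 + 1; = 6; G_2 = 6−1 = 5
step 2: 5 = 5; sub 6 for 5: 6; = 6; G_3 = 6−1 = 5
step 3: 5 = 5; sub 7 for 6: 5; = 5; G_4 = 5−1 = 4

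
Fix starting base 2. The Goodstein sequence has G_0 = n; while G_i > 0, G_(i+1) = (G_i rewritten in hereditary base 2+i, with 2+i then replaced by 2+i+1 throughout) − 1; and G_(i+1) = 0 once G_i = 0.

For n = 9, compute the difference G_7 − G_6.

1111930522

[0] 9 ≡ 2^(2 + 1) + 1 (base 2). Lift 3: 82. −1: 81.
[1] 81 ≡ 3^(3 + 1) (base 3). Lift 4: 1024. −1: 1023.
[2] 1023 ≡ 3·4^4 + 3·4^3 + 3·4^2 + 3·4 + 3 (base 4). Lift 5: 9843. −1: 9842.
[3] 9842 ≡ 3·5^5 + 3·5^3 + 3·5^2 + 3·5 + 2 (base 5). Lift 6: 140744. −1: 140743.
[4] 140743 ≡ 3·6^6 + 3·6^3 + 3·6^2 + 3·6 + 1 (base 6). Lift 7: 2471827. −1: 2471826.
[5] 2471826 ≡ 3·7^7 + 3·7^3 + 3·7^2 + 3·7 (base 7). Lift 8: 50333400. −1: 50333399.
[6] 50333399 ≡ 3·8^8 + 3·8^3 + 3·8^2 + 2·8 + 7 (base 8). Lift 9: 1162263922. −1: 1162263921.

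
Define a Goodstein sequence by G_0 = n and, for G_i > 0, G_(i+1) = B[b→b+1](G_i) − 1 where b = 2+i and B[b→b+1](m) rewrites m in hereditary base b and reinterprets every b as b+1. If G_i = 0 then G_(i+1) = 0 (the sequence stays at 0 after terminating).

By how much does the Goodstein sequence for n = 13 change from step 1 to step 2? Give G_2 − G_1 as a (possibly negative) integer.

1171

i=0: 13 = 2^(2 + 1) + 2^2 + 1 (b=2); 2→3: 3^(3 + 1) + 3^3 + 1 = 109; 109−1 = 108
i=1: 108 = 3^(3 + 1) + 3^3 (b=3); 3→4: 4^(4 + 1) + 4^4 = 1280; 1280−1 = 1279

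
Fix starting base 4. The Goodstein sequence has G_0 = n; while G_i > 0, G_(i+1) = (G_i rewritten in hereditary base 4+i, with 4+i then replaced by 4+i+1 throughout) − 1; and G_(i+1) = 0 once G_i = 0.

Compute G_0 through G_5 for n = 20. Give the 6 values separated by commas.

20, 29, 39, 51, 65, 81

G_0=20  [base 4] 4^2 + 4  →[4↦5]→  5^2 + 5 = 30  −1 ⇒ G_1=29
G_1=29  [base 5] 5^2 + 4  →[5↦6]→  6^2 + 4 = 40  −1 ⇒ G_2=39
G_2=39  [base 6] 6^2 + 3  →[6↦7]→  7^2 + 3 = 52  −1 ⇒ G_3=51
G_3=51  [base 7] 7^2 + 2  →[7↦8]→  8^2 + 2 = 66  −1 ⇒ G_4=65
G_4=65  [base 8] 8^2 + 1  →[8↦9]→  9^2 + 1 = 82  −1 ⇒ G_5=81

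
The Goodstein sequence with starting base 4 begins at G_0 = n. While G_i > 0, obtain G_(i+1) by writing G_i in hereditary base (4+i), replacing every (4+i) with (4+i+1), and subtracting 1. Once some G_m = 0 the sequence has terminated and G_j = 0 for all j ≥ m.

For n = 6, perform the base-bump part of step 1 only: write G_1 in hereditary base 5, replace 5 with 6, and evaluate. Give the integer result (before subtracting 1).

(0) 6|_4 = 4 + 2 ↦ 5 + 2|_5 = 7 ⇒ 6
(1) 6|_5 = 5 + 1 ↦ 6 + 1|_6 = 7 ⇒ 6

7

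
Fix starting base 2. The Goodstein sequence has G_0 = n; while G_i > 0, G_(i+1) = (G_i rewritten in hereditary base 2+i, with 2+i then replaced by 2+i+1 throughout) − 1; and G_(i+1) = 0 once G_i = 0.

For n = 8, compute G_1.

[0] 8 ≡ 2^(2 + 1) (base 2). Lift 3: 81. −1: 80.
[1] 80 ≡ 2·3^3 + 2·3^2 + 2·3 + 2 (base 3). Lift 4: 554. −1: 553.

80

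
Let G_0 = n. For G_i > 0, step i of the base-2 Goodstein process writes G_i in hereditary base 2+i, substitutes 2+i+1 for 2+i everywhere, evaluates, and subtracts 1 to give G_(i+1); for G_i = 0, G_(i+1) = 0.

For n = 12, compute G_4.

step 0: 12 = 2^(2 + 1) + 2^2; sub 3 for 2: 3^(3 + 1) + 3^3; = 108; G_1 = 108−1 = 107
step 1: 107 = 3^(3 + 1) + 2·3^2 + 2·3 + 2; sub 4 for 3: 4^(4 + 1) + 2·4^2 + 2·4 + 2; = 1066; G_2 = 1066−1 = 1065
step 2: 1065 = 4^(4 + 1) + 2·4^2 + 2·4 + 1; sub 5 for 4: 5^(5 + 1) + 2·5^2 + 2·5 + 1; = 15686; G_3 = 15686−1 = 15685
step 3: 15685 = 5^(5 + 1) + 2·5^2 + 2·5; sub 6 for 5: 6^(6 + 1) + 2·6^2 + 2·6; = 280020; G_4 = 280020−1 = 280019
step 4: 280019 = 6^(6 + 1) + 2·6^2 + 6 + 5; sub 7 for 6: 7^(7 + 1) + 2·7^2 + 7 + 5; = 5764911; G_5 = 5764911−1 = 5764910

280019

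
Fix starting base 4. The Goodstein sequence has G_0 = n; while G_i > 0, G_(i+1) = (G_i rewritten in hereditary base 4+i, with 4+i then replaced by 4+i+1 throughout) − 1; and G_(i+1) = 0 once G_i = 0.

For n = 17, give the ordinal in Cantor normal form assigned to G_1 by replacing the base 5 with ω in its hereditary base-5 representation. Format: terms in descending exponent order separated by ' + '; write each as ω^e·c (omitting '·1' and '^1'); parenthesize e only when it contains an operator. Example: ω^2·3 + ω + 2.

ω^2

step 0: 17 = 4^2 + 1; sub 5 for 4: 5^2 + 1; = 26; G_1 = 26−1 = 25
step 1: 25 = 5^2; sub 6 for 5: 6^2; = 36; G_2 = 36−1 = 35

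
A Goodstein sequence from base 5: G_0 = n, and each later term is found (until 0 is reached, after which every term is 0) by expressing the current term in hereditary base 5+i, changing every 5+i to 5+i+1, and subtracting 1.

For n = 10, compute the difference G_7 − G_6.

0

base 5: 10 = 2·5; at 6: 2·6 = 12; next = 11
base 6: 11 = 6 + 5; at 7: 7 + 5 = 12; next = 11
base 7: 11 = 7 + 4; at 8: 8 + 4 = 12; next = 11
base 8: 11 = 8 + 3; at 9: 9 + 3 = 12; next = 11
base 9: 11 = 9 + 2; at 10: 10 + 2 = 12; next = 11
base 10: 11 = 10 + 1; at 11: 11 + 1 = 12; next = 11
base 11: 11 = 11; at 12: 12 = 12; next = 11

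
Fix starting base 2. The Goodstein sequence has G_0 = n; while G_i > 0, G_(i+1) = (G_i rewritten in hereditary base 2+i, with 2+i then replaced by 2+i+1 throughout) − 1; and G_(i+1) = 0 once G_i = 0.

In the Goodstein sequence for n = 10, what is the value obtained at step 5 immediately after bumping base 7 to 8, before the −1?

84073324

(0) 10|_2 = 2^(2 + 1) + 2 ↦ 3^(3 + 1) + 3|_3 = 84 ⇒ 83
(1) 83|_3 = 3^(3 + 1) + 2 ↦ 4^(4 + 1) + 2|_4 = 1026 ⇒ 1025
(2) 1025|_4 = 4^(4 + 1) + 1 ↦ 5^(5 + 1) + 1|_5 = 15626 ⇒ 15625
(3) 15625|_5 = 5^(5 + 1) ↦ 6^(6 + 1)|_6 = 279936 ⇒ 279935
(4) 279935|_6 = 5·6^6 + 5·6^5 + 5·6^4 + 5·6^3 + 5·6^2 + 5·6 + 5 ↦ 5·7^7 + 5·7^5 + 5·7^4 + 5·7^3 + 5·7^2 + 5·7 + 5|_7 = 4215755 ⇒ 4215754
(5) 4215754|_7 = 5·7^7 + 5·7^5 + 5·7^4 + 5·7^3 + 5·7^2 + 5·7 + 4 ↦ 5·8^8 + 5·8^5 + 5·8^4 + 5·8^3 + 5·8^2 + 5·8 + 4|_8 = 84073324 ⇒ 84073323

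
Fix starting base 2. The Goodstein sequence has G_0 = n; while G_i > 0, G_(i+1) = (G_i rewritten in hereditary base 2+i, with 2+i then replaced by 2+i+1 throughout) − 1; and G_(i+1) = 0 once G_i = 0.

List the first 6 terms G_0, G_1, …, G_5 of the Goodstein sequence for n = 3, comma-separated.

3, 3, 3, 2, 1, 0

step 0: 3 = 2 + 1; sub 3 for 2: 3 + 1; = 4; G_1 = 4−1 = 3
step 1: 3 = 3; sub 4 for 3: 4; = 4; G_2 = 4−1 = 3
step 2: 3 = 3; sub 5 for 4: 3; = 3; G_3 = 3−1 = 2
step 3: 2 = 2; sub 6 for 5: 2; = 2; G_4 = 2−1 = 1
step 4: 1 = 1; sub 7 for 6: 1; = 1; G_5 = 1−1 = 0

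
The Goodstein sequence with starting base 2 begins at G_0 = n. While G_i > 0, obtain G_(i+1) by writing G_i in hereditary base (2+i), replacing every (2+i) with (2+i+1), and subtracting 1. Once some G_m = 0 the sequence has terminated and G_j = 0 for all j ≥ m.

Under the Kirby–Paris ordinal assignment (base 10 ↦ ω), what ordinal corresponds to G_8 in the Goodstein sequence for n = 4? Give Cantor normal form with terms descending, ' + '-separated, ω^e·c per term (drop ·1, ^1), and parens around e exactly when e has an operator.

ω^2·2 + ω + 1

G_0=4  [base 2] 2^2  →[2↦3]→  3^3 = 27  −1 ⇒ G_1=26
G_1=26  [base 3] 2·3^2 + 2·3 + 2  →[3↦4]→  2·4^2 + 2·4 + 2 = 42  −1 ⇒ G_2=41
G_2=41  [base 4] 2·4^2 + 2·4 + 1  →[4↦5]→  2·5^2 + 2·5 + 1 = 61  −1 ⇒ G_3=60
G_3=60  [base 5] 2·5^2 + 2·5  →[5↦6]→  2·6^2 + 2·6 = 84  −1 ⇒ G_4=83
G_4=83  [base 6] 2·6^2 + 6 + 5  →[6↦7]→  2·7^2 + 7 + 5 = 110  −1 ⇒ G_5=109
G_5=109  [base 7] 2·7^2 + 7 + 4  →[7↦8]→  2·8^2 + 8 + 4 = 140  −1 ⇒ G_6=139
G_6=139  [base 8] 2·8^2 + 8 + 3  →[8↦9]→  2·9^2 + 9 + 3 = 174  −1 ⇒ G_7=173
G_7=173  [base 9] 2·9^2 + 9 + 2  →[9↦10]→  2·10^2 + 10 + 2 = 212  −1 ⇒ G_8=211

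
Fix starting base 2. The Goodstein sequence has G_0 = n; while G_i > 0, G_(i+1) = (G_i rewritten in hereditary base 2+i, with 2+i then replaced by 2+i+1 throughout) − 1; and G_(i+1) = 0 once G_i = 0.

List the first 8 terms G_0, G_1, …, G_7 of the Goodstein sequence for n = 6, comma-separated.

6 —HB2→ 2^2 + 2 —bump→ 3^3 + 3 = 30 —(−1)→ 29
29 —HB3→ 3^3 + 2 —bump→ 4^4 + 2 = 258 —(−1)→ 257
257 —HB4→ 4^4 + 1 —bump→ 5^5 + 1 = 3126 —(−1)→ 3125
3125 —HB5→ 5^5 —bump→ 6^6 = 46656 —(−1)→ 46655
46655 —HB6→ 5·6^5 + 5·6^4 + 5·6^3 + 5·6^2 + 5·6 + 5 —bump→ 5·7^5 + 5·7^4 + 5·7^3 + 5·7^2 + 5·7 + 5 = 98040 —(−1)→ 98039
98039 —HB7→ 5·7^5 + 5·7^4 + 5·7^3 + 5·7^2 + 5·7 + 4 —bump→ 5·8^5 + 5·8^4 + 5·8^3 + 5·8^2 + 5·8 + 4 = 187244 —(−1)→ 187243
187243 —HB8→ 5·8^5 + 5·8^4 + 5·8^3 + 5·8^2 + 5·8 + 3 —bump→ 5·9^5 + 5·9^4 + 5·9^3 + 5·9^2 + 5·9 + 3 = 332148 —(−1)→ 332147

6, 29, 257, 3125, 46655, 98039, 187243, 332147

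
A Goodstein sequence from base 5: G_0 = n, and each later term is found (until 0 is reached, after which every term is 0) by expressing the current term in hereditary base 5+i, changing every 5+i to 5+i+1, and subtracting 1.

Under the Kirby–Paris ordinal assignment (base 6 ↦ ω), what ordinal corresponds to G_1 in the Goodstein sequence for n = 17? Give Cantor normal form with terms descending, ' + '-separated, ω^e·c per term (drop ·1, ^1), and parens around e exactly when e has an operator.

G_0 = 17. HB_5(17) = 3·5 + 2. Bump = 20. G_1 = 19.
G_1 = 19. HB_6(19) = 3·6 + 1. Bump = 22. G_2 = 21.

ω·3 + 1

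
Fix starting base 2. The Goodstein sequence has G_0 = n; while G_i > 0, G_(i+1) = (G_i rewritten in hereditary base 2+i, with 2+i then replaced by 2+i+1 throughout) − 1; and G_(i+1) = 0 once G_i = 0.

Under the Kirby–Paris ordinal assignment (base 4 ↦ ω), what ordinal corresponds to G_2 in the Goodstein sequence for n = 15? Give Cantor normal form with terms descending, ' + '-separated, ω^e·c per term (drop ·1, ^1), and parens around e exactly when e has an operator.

base 2: 15 = 2^(2 + 1) + 2^2 + 2 + 1; at 3: 3^(3 + 1) + 3^3 + 3 + 1 = 112; next = 111
base 3: 111 = 3^(3 + 1) + 3^3 + 3; at 4: 4^(4 + 1) + 4^4 + 4 = 1284; next = 1283
base 4: 1283 = 4^(4 + 1) + 4^4 + 3; at 5: 5^(5 + 1) + 5^5 + 3 = 18753; next = 18752

ω^(ω + 1) + ω^ω + 3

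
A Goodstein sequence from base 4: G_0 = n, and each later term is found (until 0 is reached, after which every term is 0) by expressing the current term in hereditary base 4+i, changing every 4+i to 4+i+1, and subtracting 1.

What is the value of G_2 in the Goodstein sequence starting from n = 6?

(0) 6|_4 = 4 + 2 ↦ 5 + 2|_5 = 7 ⇒ 6
(1) 6|_5 = 5 + 1 ↦ 6 + 1|_6 = 7 ⇒ 6

6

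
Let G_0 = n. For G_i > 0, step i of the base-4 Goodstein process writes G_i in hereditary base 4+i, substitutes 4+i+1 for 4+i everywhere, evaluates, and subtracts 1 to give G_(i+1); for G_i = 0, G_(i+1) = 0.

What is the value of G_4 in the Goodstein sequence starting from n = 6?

5

G_0=6  [base 4] 4 + 2  →[4↦5]→  5 + 2 = 7  −1 ⇒ G_1=6
G_1=6  [base 5] 5 + 1  →[5↦6]→  6 + 1 = 7  −1 ⇒ G_2=6
G_2=6  [base 6] 6  →[6↦7]→  7 = 7  −1 ⇒ G_3=6
G_3=6  [base 7] 6  →[7↦8]→  6 = 6  −1 ⇒ G_4=5
G_4=5  [base 8] 5  →[8↦9]→  5 = 5  −1 ⇒ G_5=4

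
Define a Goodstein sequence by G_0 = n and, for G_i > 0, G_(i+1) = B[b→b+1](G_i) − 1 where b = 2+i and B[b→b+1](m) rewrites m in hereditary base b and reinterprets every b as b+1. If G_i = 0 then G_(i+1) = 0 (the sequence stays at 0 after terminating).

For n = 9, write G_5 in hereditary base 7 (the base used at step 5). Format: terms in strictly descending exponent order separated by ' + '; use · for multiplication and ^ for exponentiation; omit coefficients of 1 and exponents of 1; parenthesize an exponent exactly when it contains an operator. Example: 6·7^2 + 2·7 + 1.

3·7^7 + 3·7^3 + 3·7^2 + 3·7

base 2: 9 = 2^(2 + 1) + 1; at 3: 3^(3 + 1) + 1 = 82; next = 81
base 3: 81 = 3^(3 + 1); at 4: 4^(4 + 1) = 1024; next = 1023
base 4: 1023 = 3·4^4 + 3·4^3 + 3·4^2 + 3·4 + 3; at 5: 3·5^5 + 3·5^3 + 3·5^2 + 3·5 + 3 = 9843; next = 9842
base 5: 9842 = 3·5^5 + 3·5^3 + 3·5^2 + 3·5 + 2; at 6: 3·6^6 + 3·6^3 + 3·6^2 + 3·6 + 2 = 140744; next = 140743
base 6: 140743 = 3·6^6 + 3·6^3 + 3·6^2 + 3·6 + 1; at 7: 3·7^7 + 3·7^3 + 3·7^2 + 3·7 + 1 = 2471827; next = 2471826
base 7: 2471826 = 3·7^7 + 3·7^3 + 3·7^2 + 3·7; at 8: 3·8^8 + 3·8^3 + 3·8^2 + 3·8 = 50333400; next = 50333399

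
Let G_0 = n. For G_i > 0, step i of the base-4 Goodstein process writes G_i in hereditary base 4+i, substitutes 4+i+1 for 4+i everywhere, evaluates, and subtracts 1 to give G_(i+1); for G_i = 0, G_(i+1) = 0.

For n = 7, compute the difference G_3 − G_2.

0

base 4: 7 = 4 + 3; at 5: 5 + 3 = 8; next = 7
base 5: 7 = 5 + 2; at 6: 6 + 2 = 8; next = 7
base 6: 7 = 6 + 1; at 7: 7 + 1 = 8; next = 7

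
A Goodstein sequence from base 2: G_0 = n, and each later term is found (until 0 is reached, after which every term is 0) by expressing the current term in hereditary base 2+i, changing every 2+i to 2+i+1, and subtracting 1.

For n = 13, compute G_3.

16092

G_0 = 13. HB_2(13) = 2^(2 + 1) + 2^2 + 1. Bump = 109. G_1 = 108.
G_1 = 108. HB_3(108) = 3^(3 + 1) + 3^3. Bump = 1280. G_2 = 1279.
G_2 = 1279. HB_4(1279) = 4^(4 + 1) + 3·4^3 + 3·4^2 + 3·4 + 3. Bump = 16093. G_3 = 16092.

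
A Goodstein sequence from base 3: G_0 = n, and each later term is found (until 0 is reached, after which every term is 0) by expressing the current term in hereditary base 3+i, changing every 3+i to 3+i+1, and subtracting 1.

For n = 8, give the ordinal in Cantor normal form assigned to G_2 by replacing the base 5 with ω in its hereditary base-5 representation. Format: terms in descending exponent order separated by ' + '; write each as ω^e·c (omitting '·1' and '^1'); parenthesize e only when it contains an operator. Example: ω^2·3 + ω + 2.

ω·2

step 0: 8 = 2·3 + 2; sub 4 for 3: 2·4 + 2; = 10; G_1 = 10−1 = 9
step 1: 9 = 2·4 + 1; sub 5 for 4: 2·5 + 1; = 11; G_2 = 11−1 = 10
step 2: 10 = 2·5; sub 6 for 5: 2·6; = 12; G_3 = 12−1 = 11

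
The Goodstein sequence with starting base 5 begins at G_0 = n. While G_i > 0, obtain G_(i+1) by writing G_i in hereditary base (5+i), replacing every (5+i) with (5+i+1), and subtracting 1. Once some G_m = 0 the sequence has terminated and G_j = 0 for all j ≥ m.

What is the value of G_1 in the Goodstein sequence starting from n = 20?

i=0: 20 = 4·5 (b=5); 5→6: 4·6 = 24; 24−1 = 23
i=1: 23 = 3·6 + 5 (b=6); 6→7: 3·7 + 5 = 26; 26−1 = 25

23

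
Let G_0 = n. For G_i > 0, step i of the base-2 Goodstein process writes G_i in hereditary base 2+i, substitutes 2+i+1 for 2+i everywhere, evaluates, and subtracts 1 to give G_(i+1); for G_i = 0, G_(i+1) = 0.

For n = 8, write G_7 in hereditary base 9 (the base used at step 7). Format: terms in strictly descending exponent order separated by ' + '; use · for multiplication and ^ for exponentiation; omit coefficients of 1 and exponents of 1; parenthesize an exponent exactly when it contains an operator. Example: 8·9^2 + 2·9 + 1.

2·9^9 + 2·9^2 + 9 + 2

G_0=8  [base 2] 2^(2 + 1)  →[2↦3]→  3^(3 + 1) = 81  −1 ⇒ G_1=80
G_1=80  [base 3] 2·3^3 + 2·3^2 + 2·3 + 2  →[3↦4]→  2·4^4 + 2·4^2 + 2·4 + 2 = 554  −1 ⇒ G_2=553
G_2=553  [base 4] 2·4^4 + 2·4^2 + 2·4 + 1  →[4↦5]→  2·5^5 + 2·5^2 + 2·5 + 1 = 6311  −1 ⇒ G_3=6310
G_3=6310  [base 5] 2·5^5 + 2·5^2 + 2·5  →[5↦6]→  2·6^6 + 2·6^2 + 2·6 = 93396  −1 ⇒ G_4=93395
G_4=93395  [base 6] 2·6^6 + 2·6^2 + 6 + 5  →[6↦7]→  2·7^7 + 2·7^2 + 7 + 5 = 1647196  −1 ⇒ G_5=1647195
G_5=1647195  [base 7] 2·7^7 + 2·7^2 + 7 + 4  →[7↦8]→  2·8^8 + 2·8^2 + 8 + 4 = 33554572  −1 ⇒ G_6=33554571
G_6=33554571  [base 8] 2·8^8 + 2·8^2 + 8 + 3  →[8↦9]→  2·9^9 + 2·9^2 + 9 + 3 = 774841152  −1 ⇒ G_7=774841151
G_7=774841151  [base 9] 2·9^9 + 2·9^2 + 9 + 2  →[9↦10]→  2·10^10 + 2·10^2 + 10 + 2 = 20000000212  −1 ⇒ G_8=20000000211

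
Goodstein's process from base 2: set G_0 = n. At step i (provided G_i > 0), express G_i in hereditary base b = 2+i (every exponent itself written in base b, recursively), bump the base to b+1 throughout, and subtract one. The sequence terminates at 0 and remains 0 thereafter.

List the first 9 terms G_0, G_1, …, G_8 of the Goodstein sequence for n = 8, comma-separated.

8 —HB2→ 2^(2 + 1) —bump→ 3^(3 + 1) = 81 —(−1)→ 80
80 —HB3→ 2·3^3 + 2·3^2 + 2·3 + 2 —bump→ 2·4^4 + 2·4^2 + 2·4 + 2 = 554 —(−1)→ 553
553 —HB4→ 2·4^4 + 2·4^2 + 2·4 + 1 —bump→ 2·5^5 + 2·5^2 + 2·5 + 1 = 6311 —(−1)→ 6310
6310 —HB5→ 2·5^5 + 2·5^2 + 2·5 —bump→ 2·6^6 + 2·6^2 + 2·6 = 93396 —(−1)→ 93395
93395 —HB6→ 2·6^6 + 2·6^2 + 6 + 5 —bump→ 2·7^7 + 2·7^2 + 7 + 5 = 1647196 —(−1)→ 1647195
1647195 —HB7→ 2·7^7 + 2·7^2 + 7 + 4 —bump→ 2·8^8 + 2·8^2 + 8 + 4 = 33554572 —(−1)→ 33554571
33554571 —HB8→ 2·8^8 + 2·8^2 + 8 + 3 —bump→ 2·9^9 + 2·9^2 + 9 + 3 = 774841152 —(−1)→ 774841151
774841151 —HB9→ 2·9^9 + 2·9^2 + 9 + 2 —bump→ 2·10^10 + 2·10^2 + 10 + 2 = 20000000212 —(−1)→ 20000000211

8, 80, 553, 6310, 93395, 1647195, 33554571, 774841151, 20000000211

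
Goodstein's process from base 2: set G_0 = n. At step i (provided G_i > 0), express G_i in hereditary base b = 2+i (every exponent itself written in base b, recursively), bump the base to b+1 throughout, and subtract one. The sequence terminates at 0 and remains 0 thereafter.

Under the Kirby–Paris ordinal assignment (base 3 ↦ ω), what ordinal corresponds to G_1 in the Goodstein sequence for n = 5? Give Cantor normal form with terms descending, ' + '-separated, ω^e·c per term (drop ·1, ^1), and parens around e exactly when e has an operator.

i=0: 5 = 2^2 + 1 (b=2); 2→3: 3^3 + 1 = 28; 28−1 = 27
i=1: 27 = 3^3 (b=3); 3→4: 4^4 = 256; 256−1 = 255

ω^ω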